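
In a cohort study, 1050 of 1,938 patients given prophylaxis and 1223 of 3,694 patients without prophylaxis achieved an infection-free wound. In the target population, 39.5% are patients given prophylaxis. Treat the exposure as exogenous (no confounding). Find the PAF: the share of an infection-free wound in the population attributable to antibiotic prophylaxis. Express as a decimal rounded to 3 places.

PAF ≈ 0.201

p₁ = P(outcome | exposed) = 1050/1938 = 0.5418
p₀ = P(outcome | unexposed) = 1223/3694 = 0.33108
Overall risk P(Y=1) = π·p₁ + (1−π)·p₀ = 0.395×0.5418 + 0.605×0.33108 = 0.41431.
Under exogeneity, PAF = [P(Y=1) − p₀] / P(Y=1).
PAF = (0.41431 − 0.33108) / 0.41431 ≈ 0.2009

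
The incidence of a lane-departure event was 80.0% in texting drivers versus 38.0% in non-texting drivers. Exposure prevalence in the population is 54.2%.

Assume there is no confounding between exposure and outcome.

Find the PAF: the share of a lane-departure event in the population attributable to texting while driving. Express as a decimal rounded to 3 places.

PAF ≈ 0.375

p₁ = 0.8, p₀ = 0.38.
Overall risk P(Y=1) = π·p₁ + (1−π)·p₀ = 0.542×0.8 + 0.458×0.38 = 0.60764.
Under exogeneity, PAF = [P(Y=1) − p₀] / P(Y=1).
PAF = (0.60764 − 0.38) / 0.60764 ≈ 0.3746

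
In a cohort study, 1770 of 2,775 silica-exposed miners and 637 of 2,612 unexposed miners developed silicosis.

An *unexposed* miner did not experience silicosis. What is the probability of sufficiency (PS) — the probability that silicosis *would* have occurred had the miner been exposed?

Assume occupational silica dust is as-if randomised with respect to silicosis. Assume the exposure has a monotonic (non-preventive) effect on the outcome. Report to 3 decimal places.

p₁ = P(outcome | exposed) = 1770/2775 = 0.63784
p₀ = P(outcome | unexposed) = 637/2612 = 0.24387
Under exogeneity and monotonicity, PS = (p₁ − p₀) / (1 − p₀).
PS = (0.63784 − 0.24387) / (1 − 0.24387) = 0.39396 / 0.75613 ≈ 0.5210

PS ≈ 0.521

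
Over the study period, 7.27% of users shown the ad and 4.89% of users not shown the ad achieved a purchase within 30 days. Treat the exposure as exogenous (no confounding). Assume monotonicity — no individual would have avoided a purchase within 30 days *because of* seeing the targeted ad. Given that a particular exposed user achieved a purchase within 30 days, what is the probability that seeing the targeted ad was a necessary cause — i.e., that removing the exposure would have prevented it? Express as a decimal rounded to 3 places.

PN ≈ 0.327

p₁ = 0.0727, p₀ = 0.0489.
Under exogeneity and monotonicity, PN = (p₁ − p₀) / p₁.
PN = (0.0727 − 0.0489) / 0.0727 = 0.0238 / 0.0727 ≈ 0.3274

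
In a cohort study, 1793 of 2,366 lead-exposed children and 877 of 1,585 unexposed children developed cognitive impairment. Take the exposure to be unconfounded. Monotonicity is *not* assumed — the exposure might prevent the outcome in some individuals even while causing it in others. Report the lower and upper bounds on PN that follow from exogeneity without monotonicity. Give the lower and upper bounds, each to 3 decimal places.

p₁ = P(outcome | exposed) = 1793/2366 = 0.75782
p₀ = P(outcome | unexposed) = 877/1585 = 0.55331
Under exogeneity alone the bounds on PN are max{0,(p₁−p₀)/p₁} ≤ PN ≤ min{1,(1−p₀)/p₁}.
  lower = (p₁ − p₀)/p₁ = 0.20451 / 0.75782 ≈ 0.2699
  upper = min{1, (1 − p₀)/p₁} = 0.44669 / 0.75782 ≈ 0.5894

0.270 ≤ PN ≤ 0.589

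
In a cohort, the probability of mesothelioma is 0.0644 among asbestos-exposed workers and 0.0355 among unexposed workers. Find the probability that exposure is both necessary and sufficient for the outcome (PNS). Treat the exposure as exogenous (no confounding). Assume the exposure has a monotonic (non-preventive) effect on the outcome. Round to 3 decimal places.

Let p₁ = 0.0644, p₀ = 0.0355.
Under exogeneity and monotonicity, PNS = p₁ − p₀.
PNS = 0.0644 − 0.0355 = 0.0289

PNS ≈ 0.029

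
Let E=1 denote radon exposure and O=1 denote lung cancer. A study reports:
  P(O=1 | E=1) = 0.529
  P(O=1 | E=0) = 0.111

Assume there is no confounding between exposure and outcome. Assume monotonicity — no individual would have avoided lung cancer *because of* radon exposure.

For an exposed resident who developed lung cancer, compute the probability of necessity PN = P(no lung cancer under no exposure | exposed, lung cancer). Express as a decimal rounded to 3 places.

PN ≈ 0.790

Let p₁ = 0.529, p₀ = 0.111.
Under exogeneity and monotonicity, PN = (p₁ − p₀) / p₁.
PN = (0.529 − 0.111) / 0.529 = 0.418 / 0.529 ≈ 0.7902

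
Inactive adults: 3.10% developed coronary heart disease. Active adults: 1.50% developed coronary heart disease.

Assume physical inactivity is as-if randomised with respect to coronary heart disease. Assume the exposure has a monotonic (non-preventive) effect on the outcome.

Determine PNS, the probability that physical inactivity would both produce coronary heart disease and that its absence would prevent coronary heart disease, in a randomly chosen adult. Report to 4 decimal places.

p₁ = 0.031, p₀ = 0.015.
Under exogeneity and monotonicity, PNS = p₁ − p₀.
PNS = 0.031 − 0.015 = 0.016

PNS ≈ 0.0160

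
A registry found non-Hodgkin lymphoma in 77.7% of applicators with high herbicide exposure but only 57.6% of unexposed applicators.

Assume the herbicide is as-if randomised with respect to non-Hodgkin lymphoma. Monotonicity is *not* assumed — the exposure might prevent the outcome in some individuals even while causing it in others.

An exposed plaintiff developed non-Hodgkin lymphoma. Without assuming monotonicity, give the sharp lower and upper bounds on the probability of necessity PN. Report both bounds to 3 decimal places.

0.259 ≤ PN ≤ 0.546

p₁ = 0.777, p₀ = 0.576.
Under exogeneity alone the bounds on PN are max{0,(p₁−p₀)/p₁} ≤ PN ≤ min{1,(1−p₀)/p₁}.
  lower = (p₁ − p₀)/p₁ = 0.201 / 0.777 ≈ 0.2587
  upper = min{1, (1 − p₀)/p₁} = 0.424 / 0.777 ≈ 0.5457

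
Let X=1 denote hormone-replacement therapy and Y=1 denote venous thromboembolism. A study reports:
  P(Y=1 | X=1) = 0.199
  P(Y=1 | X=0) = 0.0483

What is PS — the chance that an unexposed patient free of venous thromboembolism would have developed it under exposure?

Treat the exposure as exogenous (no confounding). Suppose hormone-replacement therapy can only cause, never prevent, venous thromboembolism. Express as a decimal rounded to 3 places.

PS ≈ 0.158

Let p₁ = 0.199, p₀ = 0.0483.
Under exogeneity and monotonicity, PS = (p₁ − p₀) / (1 − p₀).
PS = (0.199 − 0.0483) / (1 − 0.0483) = 0.1507 / 0.9517 ≈ 0.1583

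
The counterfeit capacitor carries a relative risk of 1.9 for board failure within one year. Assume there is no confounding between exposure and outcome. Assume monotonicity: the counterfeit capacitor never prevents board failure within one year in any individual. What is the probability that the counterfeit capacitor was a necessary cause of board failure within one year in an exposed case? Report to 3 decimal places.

Under exogeneity and monotonicity, PN = (RR − 1) / RR = 1 − 1/RR.
PN = (1.9 − 1) / 1.9 = 0.9 / 1.9 ≈ 0.4737

PN ≈ 0.474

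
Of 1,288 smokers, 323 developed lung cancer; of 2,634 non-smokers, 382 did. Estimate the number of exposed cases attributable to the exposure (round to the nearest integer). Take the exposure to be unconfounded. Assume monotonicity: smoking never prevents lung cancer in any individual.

p₁ = P(outcome | exposed) = 323/1288 = 0.25078
p₀ = P(outcome | unexposed) = 382/2634 = 0.14503
PN = (p₁ − p₀)/p₁ = (0.25078 − 0.14503) / 0.25078 ≈ 0.42169.
Attributable cases ≈ PN × (exposed cases) = 0.42169 × 323 ≈ 136.21.

about 136 cases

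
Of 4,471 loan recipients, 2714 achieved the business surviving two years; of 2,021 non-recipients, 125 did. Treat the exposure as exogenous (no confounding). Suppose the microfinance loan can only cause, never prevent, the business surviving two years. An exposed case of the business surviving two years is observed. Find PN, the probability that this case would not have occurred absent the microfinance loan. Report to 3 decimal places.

PN ≈ 0.898

p₁ = P(outcome | exposed) = 2714/4471 = 0.60702
p₀ = P(outcome | unexposed) = 125/2021 = 0.061851
Under exogeneity and monotonicity, PN = (p₁ − p₀) / p₁.
PN = (0.60702 − 0.061851) / 0.60702 = 0.54517 / 0.60702 ≈ 0.8981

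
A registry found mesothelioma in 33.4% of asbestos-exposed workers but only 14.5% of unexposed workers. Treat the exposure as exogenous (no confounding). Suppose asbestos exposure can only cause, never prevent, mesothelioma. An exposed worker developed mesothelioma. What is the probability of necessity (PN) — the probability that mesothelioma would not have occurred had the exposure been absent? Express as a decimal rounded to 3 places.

p₁ = 0.334, p₀ = 0.145.
Under exogeneity and monotonicity, PN = (p₁ − p₀) / p₁.
PN = (0.334 − 0.145) / 0.334 = 0.189 / 0.334 ≈ 0.5659

PN ≈ 0.566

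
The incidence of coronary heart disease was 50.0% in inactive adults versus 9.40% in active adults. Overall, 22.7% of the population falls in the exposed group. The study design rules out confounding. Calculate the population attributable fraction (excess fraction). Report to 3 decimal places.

PAF ≈ 0.495

p₁ = 0.5, p₀ = 0.094.
Overall risk P(Y=1) = π·p₁ + (1−π)·p₀ = 0.227×0.5 + 0.773×0.094 = 0.18616.
Under exogeneity, PAF = [P(Y=1) − p₀] / P(Y=1).
PAF = (0.18616 − 0.094) / 0.18616 ≈ 0.4951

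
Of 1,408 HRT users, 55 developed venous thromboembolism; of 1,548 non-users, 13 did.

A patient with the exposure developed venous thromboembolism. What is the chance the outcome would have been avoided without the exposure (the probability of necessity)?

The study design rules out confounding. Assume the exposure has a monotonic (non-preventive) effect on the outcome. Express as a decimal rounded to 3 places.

p₁ = P(outcome | exposed) = 55/1408 = 0.039062
p₀ = P(outcome | unexposed) = 13/1548 = 0.0083979
Under exogeneity and monotonicity, PN = (p₁ − p₀) / p₁.
PN = (0.039062 − 0.0083979) / 0.039062 = 0.030665 / 0.039062 ≈ 0.7850

PN ≈ 0.785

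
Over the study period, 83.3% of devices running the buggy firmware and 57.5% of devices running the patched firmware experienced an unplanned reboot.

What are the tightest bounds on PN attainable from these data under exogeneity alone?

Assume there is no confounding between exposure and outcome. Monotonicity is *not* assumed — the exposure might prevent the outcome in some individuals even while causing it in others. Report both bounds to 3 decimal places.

0.310 ≤ PN ≤ 0.510

p₁ = 0.833, p₀ = 0.575.
Under exogeneity alone the bounds on PN are max{0,(p₁−p₀)/p₁} ≤ PN ≤ min{1,(1−p₀)/p₁}.
  lower = (p₁ − p₀)/p₁ = 0.258 / 0.833 ≈ 0.3097
  upper = min{1, (1 − p₀)/p₁} = 0.425 / 0.833 ≈ 0.5102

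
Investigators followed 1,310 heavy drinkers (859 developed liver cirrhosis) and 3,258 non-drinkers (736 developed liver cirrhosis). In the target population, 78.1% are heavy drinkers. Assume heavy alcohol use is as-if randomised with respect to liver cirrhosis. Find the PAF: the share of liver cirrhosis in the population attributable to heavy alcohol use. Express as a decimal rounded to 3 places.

PAF ≈ 0.598

p₁ = P(outcome | exposed) = 859/1310 = 0.65573
p₀ = P(outcome | unexposed) = 736/3258 = 0.22591
Overall risk P(Y=1) = π·p₁ + (1−π)·p₀ = 0.781×0.65573 + 0.219×0.22591 = 0.56159.
Under exogeneity, PAF = [P(Y=1) − p₀] / P(Y=1).
PAF = (0.56159 − 0.22591) / 0.56159 ≈ 0.5977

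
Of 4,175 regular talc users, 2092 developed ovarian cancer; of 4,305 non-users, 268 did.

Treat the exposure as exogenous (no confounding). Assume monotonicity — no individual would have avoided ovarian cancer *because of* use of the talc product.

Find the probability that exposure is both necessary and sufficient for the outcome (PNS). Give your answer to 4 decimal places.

PNS ≈ 0.4388

p₁ = P(outcome | exposed) = 2092/4175 = 0.50108
p₀ = P(outcome | unexposed) = 268/4305 = 0.062253
Under exogeneity and monotonicity, PNS = p₁ − p₀.
PNS = 0.50108 − 0.062253 = 0.43882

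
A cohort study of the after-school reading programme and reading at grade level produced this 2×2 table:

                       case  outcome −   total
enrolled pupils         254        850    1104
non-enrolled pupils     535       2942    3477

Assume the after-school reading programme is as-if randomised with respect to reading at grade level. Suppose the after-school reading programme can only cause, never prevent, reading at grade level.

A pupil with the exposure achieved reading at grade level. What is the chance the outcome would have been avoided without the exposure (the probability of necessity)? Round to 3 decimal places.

PN ≈ 0.331

p₁ = P(outcome | exposed) = 254/1104 = 0.23007
p₀ = P(outcome | unexposed) = 535/3477 = 0.15387
Under exogeneity and monotonicity, PN = (p₁ − p₀)/p₁.
PN = (0.23007 − 0.15387) / 0.23007 ≈ 0.3312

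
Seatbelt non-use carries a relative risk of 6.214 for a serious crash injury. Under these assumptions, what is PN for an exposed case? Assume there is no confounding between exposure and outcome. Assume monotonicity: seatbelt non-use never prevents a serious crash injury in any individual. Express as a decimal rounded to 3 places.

PN ≈ 0.839

Under exogeneity and monotonicity, PN = (RR − 1) / RR = 1 − 1/RR.
PN = (6.214 − 1) / 6.214 = 5.214 / 6.214 ≈ 0.8391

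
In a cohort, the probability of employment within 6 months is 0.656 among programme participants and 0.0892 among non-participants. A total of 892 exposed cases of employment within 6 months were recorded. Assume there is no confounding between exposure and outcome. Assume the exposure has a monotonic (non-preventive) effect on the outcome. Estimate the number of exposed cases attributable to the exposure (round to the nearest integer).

about 771 cases

Let p₁ = 0.656, p₀ = 0.0892.
PN = (p₁ − p₀)/p₁ = (0.656 − 0.0892) / 0.656 ≈ 0.86402.
Attributable cases ≈ PN × (exposed cases) = 0.86402 × 892 ≈ 770.71.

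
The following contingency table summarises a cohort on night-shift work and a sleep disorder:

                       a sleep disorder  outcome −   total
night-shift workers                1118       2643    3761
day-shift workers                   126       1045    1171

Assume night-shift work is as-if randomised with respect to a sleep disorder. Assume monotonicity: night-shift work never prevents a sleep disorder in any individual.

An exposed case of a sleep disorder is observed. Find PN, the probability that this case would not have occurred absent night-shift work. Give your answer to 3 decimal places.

PN ≈ 0.638

p₁ = P(outcome | exposed) = 1118/3761 = 0.29726
p₀ = P(outcome | unexposed) = 126/1171 = 0.1076
Under exogeneity and monotonicity, PN = (p₁ − p₀)/p₁.
PN = (0.29726 − 0.1076) / 0.29726 ≈ 0.6380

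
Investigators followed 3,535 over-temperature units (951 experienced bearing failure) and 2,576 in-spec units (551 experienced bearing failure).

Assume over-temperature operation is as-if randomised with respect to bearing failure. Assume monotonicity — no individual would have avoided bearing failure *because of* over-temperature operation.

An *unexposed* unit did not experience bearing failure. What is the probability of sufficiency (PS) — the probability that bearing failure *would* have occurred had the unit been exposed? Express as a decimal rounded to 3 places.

p₁ = P(outcome | exposed) = 951/3535 = 0.26902
p₀ = P(outcome | unexposed) = 551/2576 = 0.2139
Under exogeneity and monotonicity, PS = (p₁ − p₀) / (1 − p₀).
PS = (0.26902 − 0.2139) / (1 − 0.2139) = 0.055127 / 0.7861 ≈ 0.0701

PS ≈ 0.070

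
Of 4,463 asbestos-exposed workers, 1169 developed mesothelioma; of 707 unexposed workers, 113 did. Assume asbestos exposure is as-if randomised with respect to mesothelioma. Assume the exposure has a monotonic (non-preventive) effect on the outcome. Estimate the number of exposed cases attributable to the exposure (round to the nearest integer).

p₁ = P(outcome | exposed) = 1169/4463 = 0.26193
p₀ = P(outcome | unexposed) = 113/707 = 0.15983
PN = (p₁ − p₀)/p₁ = (0.26193 − 0.15983) / 0.26193 ≈ 0.38980.
Attributable cases ≈ PN × (exposed cases) = 0.38980 × 1169 ≈ 455.68.

about 456 cases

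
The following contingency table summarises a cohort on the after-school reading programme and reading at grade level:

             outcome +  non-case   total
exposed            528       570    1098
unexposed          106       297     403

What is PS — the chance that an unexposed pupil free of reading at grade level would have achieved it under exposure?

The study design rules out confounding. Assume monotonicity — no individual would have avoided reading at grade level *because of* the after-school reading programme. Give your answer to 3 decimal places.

p₁ = P(outcome | exposed) = 528/1098 = 0.48087
p₀ = P(outcome | unexposed) = 106/403 = 0.26303
Under exogeneity and monotonicity, PS = (p₁ − p₀) / (1 − p₀).
PS = (0.48087 − 0.26303) / (1 − 0.26303) = 0.21785 / 0.73697 ≈ 0.2956

PS ≈ 0.296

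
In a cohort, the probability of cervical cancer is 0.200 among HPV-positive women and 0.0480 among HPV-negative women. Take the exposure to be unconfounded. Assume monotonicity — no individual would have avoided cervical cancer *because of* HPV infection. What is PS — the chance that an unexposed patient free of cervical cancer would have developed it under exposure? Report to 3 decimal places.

Let p₁ = 0.2, p₀ = 0.048.
Under exogeneity and monotonicity, PS = (p₁ − p₀) / (1 − p₀).
PS = (0.2 − 0.048) / (1 − 0.048) = 0.152 / 0.952 ≈ 0.1597

PS ≈ 0.160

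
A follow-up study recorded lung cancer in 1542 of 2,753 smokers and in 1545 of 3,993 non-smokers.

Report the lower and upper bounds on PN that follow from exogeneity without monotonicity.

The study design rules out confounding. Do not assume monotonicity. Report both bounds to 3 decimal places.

0.309 ≤ PN ≤ 1.000

p₁ = P(outcome | exposed) = 1542/2753 = 0.56012
p₀ = P(outcome | unexposed) = 1545/3993 = 0.38693
Under exogeneity alone the bounds on PN are max{0,(p₁−p₀)/p₁} ≤ PN ≤ min{1,(1−p₀)/p₁}.
  lower = (p₁ − p₀)/p₁ = 0.17319 / 0.56012 ≈ 0.3092
  upper = min{1, (1 − p₀)/p₁} = 0.61307 / 0.56012 ≈ 1.0945 → capped at 1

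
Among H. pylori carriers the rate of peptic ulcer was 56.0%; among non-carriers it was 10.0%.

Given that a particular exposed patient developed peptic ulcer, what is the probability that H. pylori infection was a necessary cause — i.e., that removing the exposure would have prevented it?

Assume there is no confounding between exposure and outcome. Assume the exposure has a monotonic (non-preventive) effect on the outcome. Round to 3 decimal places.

p₁ = 0.56, p₀ = 0.1.
Under exogeneity and monotonicity, PN = (p₁ − p₀) / p₁.
PN = (0.56 − 0.1) / 0.56 = 0.46 / 0.56 ≈ 0.8214

PN ≈ 0.821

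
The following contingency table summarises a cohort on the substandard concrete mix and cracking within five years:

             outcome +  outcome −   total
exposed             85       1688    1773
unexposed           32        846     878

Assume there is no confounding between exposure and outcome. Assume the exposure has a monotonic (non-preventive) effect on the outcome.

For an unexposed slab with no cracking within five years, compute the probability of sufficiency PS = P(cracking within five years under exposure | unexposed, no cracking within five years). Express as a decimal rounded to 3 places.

p₁ = P(outcome | exposed) = 85/1773 = 0.047941
p₀ = P(outcome | unexposed) = 32/878 = 0.036446
Under exogeneity and monotonicity, PS = (p₁ − p₀) / (1 − p₀).
PS = (0.047941 − 0.036446) / (1 − 0.036446) = 0.011495 / 0.96355 ≈ 0.0119

PS ≈ 0.012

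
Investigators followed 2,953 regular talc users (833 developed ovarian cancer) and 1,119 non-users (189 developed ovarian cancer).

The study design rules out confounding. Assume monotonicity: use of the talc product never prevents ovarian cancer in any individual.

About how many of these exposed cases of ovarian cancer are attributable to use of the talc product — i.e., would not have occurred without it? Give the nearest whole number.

p₁ = P(outcome | exposed) = 833/2953 = 0.28209
p₀ = P(outcome | unexposed) = 189/1119 = 0.1689
PN = (p₁ − p₀)/p₁ = (0.28209 − 0.1689) / 0.28209 ≈ 0.40124.
Attributable cases ≈ PN × (exposed cases) = 0.40124 × 833 ≈ 334.24.

about 334 cases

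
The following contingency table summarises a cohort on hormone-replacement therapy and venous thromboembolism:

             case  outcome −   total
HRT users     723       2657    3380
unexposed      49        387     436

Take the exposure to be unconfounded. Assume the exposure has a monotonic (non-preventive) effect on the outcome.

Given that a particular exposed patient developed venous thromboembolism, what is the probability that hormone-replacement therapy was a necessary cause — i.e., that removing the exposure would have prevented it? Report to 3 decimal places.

p₁ = P(outcome | exposed) = 723/3380 = 0.21391
p₀ = P(outcome | unexposed) = 49/436 = 0.11239
Under exogeneity and monotonicity, PN = (p₁ − p₀) / p₁.
PN = (0.21391 − 0.11239) / 0.21391 = 0.10152 / 0.21391 ≈ 0.4746

PN ≈ 0.475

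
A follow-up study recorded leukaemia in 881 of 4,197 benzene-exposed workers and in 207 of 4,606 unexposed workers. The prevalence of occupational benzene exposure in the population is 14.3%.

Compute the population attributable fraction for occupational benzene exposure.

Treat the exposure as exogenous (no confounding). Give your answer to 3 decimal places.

PAF ≈ 0.344

p₁ = P(outcome | exposed) = 881/4197 = 0.20991
p₀ = P(outcome | unexposed) = 207/4606 = 0.044941
Overall risk P(Y=1) = π·p₁ + (1−π)·p₀ = 0.143×0.20991 + 0.857×0.044941 = 0.068532.
Under exogeneity, PAF = [P(Y=1) − p₀] / P(Y=1).
PAF = (0.068532 − 0.044941) / 0.068532 ≈ 0.3442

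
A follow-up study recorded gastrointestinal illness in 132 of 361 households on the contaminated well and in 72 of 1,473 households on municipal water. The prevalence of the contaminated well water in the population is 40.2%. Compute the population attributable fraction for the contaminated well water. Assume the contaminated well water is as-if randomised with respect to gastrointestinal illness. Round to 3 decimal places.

PAF ≈ 0.723

p₁ = P(outcome | exposed) = 132/361 = 0.36565
p₀ = P(outcome | unexposed) = 72/1473 = 0.04888
Overall risk P(Y=1) = π·p₁ + (1−π)·p₀ = 0.402×0.36565 + 0.598×0.04888 = 0.17622.
Under exogeneity, PAF = [P(Y=1) − p₀] / P(Y=1).
PAF = (0.17622 − 0.04888) / 0.17622 ≈ 0.7226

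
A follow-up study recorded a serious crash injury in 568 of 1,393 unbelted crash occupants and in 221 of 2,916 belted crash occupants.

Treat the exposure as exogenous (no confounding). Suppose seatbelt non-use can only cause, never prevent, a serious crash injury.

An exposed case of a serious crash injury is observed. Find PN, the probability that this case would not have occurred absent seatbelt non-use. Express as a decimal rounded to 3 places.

p₁ = P(outcome | exposed) = 568/1393 = 0.40775
p₀ = P(outcome | unexposed) = 221/2916 = 0.075789
Under exogeneity and monotonicity, PN = (p₁ − p₀) / p₁.
PN = (0.40775 − 0.075789) / 0.40775 = 0.33196 / 0.40775 ≈ 0.8141

PN ≈ 0.814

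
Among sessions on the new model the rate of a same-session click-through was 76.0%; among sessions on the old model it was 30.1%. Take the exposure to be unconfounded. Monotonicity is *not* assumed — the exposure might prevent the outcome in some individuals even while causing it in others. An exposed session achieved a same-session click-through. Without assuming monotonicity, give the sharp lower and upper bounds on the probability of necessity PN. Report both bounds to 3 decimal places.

p₁ = 0.76, p₀ = 0.301.
Under exogeneity alone the bounds on PN are max{0,(p₁−p₀)/p₁} ≤ PN ≤ min{1,(1−p₀)/p₁}.
  lower = (p₁ − p₀)/p₁ = 0.459 / 0.76 ≈ 0.6039
  upper = min{1, (1 − p₀)/p₁} = 0.699 / 0.76 ≈ 0.9197

0.604 ≤ PN ≤ 0.920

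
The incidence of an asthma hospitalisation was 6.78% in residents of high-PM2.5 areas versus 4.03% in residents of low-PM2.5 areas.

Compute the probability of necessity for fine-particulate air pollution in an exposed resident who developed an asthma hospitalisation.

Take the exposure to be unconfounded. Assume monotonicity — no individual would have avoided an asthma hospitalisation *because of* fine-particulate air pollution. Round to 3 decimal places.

PN ≈ 0.406

p₁ = 0.0678, p₀ = 0.0403.
Under exogeneity and monotonicity, PN = (p₁ − p₀) / p₁.
PN = (0.0678 − 0.0403) / 0.0678 = 0.0275 / 0.0678 ≈ 0.4056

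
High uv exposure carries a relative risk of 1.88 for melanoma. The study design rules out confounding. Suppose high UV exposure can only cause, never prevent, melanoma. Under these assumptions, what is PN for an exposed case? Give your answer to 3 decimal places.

PN ≈ 0.468

Under exogeneity and monotonicity, PN = (RR − 1) / RR = 1 − 1/RR.
PN = (1.88 − 1) / 1.88 = 0.88 / 1.88 ≈ 0.4681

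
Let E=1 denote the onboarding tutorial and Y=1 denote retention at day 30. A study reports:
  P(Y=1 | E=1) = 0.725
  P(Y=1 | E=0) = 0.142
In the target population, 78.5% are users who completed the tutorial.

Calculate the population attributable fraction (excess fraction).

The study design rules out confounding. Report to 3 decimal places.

Let p₁ = 0.725, p₀ = 0.142.
Overall risk P(Y=1) = π·p₁ + (1−π)·p₀ = 0.785×0.725 + 0.215×0.142 = 0.59965.
Under exogeneity, PAF = [P(Y=1) − p₀] / P(Y=1).
PAF = (0.59965 − 0.142) / 0.59965 ≈ 0.7632

PAF ≈ 0.763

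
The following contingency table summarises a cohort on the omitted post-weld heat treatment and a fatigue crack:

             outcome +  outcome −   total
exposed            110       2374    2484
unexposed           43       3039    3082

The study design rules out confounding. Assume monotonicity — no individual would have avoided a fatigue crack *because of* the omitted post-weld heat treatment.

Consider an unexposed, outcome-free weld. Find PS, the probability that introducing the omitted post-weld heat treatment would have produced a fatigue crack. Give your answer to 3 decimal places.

p₁ = P(outcome | exposed) = 110/2484 = 0.044283
p₀ = P(outcome | unexposed) = 43/3082 = 0.013952
Under exogeneity and monotonicity, PS = (p₁ − p₀) / (1 − p₀).
PS = (0.044283 − 0.013952) / (1 − 0.013952) = 0.030331 / 0.98605 ≈ 0.0308

PS ≈ 0.031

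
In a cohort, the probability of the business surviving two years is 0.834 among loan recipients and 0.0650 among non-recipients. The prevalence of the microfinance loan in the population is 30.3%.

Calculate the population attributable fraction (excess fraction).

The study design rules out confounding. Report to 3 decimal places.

Let p₁ = 0.834, p₀ = 0.065.
Overall risk P(Y=1) = π·p₁ + (1−π)·p₀ = 0.303×0.834 + 0.697×0.065 = 0.29801.
Under exogeneity, PAF = [P(Y=1) − p₀] / P(Y=1).
PAF = (0.29801 − 0.065) / 0.29801 ≈ 0.7819

PAF ≈ 0.782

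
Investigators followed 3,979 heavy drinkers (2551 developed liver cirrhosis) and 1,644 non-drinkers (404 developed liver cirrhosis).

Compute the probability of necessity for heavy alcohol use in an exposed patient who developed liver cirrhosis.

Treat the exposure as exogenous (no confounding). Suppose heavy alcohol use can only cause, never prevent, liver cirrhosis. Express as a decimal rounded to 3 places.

PN ≈ 0.617

p₁ = P(outcome | exposed) = 2551/3979 = 0.64112
p₀ = P(outcome | unexposed) = 404/1644 = 0.24574
Under exogeneity and monotonicity, PN = (p₁ − p₀) / p₁.
PN = (0.64112 − 0.24574) / 0.64112 = 0.39537 / 0.64112 ≈ 0.6167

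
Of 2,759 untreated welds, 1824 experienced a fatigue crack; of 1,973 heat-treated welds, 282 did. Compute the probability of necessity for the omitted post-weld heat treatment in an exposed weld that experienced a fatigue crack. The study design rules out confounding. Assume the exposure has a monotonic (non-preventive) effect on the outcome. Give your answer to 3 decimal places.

p₁ = P(outcome | exposed) = 1824/2759 = 0.66111
p₀ = P(outcome | unexposed) = 282/1973 = 0.14293
Under exogeneity and monotonicity, PN = (p₁ − p₀) / p₁.
PN = (0.66111 − 0.14293) / 0.66111 = 0.51818 / 0.66111 ≈ 0.7838

PN ≈ 0.784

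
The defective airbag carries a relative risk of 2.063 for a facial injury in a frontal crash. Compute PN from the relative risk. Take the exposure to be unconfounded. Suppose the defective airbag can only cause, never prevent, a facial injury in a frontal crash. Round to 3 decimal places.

Under exogeneity and monotonicity, PN = (RR − 1) / RR = 1 − 1/RR.
PN = (2.063 − 1) / 2.063 = 1.063 / 2.063 ≈ 0.5153

PN ≈ 0.515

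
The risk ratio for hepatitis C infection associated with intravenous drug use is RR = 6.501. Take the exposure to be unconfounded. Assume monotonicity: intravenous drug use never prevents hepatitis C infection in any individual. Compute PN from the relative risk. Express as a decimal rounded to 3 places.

PN ≈ 0.846

Under exogeneity and monotonicity, PN = (RR − 1) / RR = 1 − 1/RR.
PN = (6.501 − 1) / 6.501 = 5.501 / 6.501 ≈ 0.8462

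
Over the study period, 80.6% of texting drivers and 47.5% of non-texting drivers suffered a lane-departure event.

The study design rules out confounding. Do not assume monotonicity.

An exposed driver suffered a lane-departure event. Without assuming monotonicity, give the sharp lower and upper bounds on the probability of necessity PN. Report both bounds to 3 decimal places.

p₁ = 0.806, p₀ = 0.475.
Under exogeneity alone the bounds on PN are max{0,(p₁−p₀)/p₁} ≤ PN ≤ min{1,(1−p₀)/p₁}.
  lower = (p₁ − p₀)/p₁ = 0.331 / 0.806 ≈ 0.4107
  upper = min{1, (1 − p₀)/p₁} = 0.525 / 0.806 ≈ 0.6514

0.411 ≤ PN ≤ 0.651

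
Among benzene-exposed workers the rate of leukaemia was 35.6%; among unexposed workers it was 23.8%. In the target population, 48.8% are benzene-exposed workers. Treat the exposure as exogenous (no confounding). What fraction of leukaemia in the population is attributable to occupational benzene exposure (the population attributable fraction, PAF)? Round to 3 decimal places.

p₁ = 0.356, p₀ = 0.238.
Overall risk P(Y=1) = π·p₁ + (1−π)·p₀ = 0.488×0.356 + 0.512×0.238 = 0.29558.
Under exogeneity, PAF = [P(Y=1) − p₀] / P(Y=1).
PAF = (0.29558 − 0.238) / 0.29558 ≈ 0.1948

PAF ≈ 0.195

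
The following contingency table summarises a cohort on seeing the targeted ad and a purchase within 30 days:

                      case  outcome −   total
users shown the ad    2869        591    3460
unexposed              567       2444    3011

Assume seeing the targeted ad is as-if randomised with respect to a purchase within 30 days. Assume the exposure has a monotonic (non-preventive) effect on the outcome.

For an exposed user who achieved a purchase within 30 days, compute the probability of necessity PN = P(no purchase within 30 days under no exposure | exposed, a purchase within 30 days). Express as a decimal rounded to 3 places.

p₁ = P(outcome | exposed) = 2869/3460 = 0.82919
p₀ = P(outcome | unexposed) = 567/3011 = 0.18831
Under exogeneity and monotonicity, PN = (p₁ − p₀)/p₁.
PN = (0.82919 − 0.18831) / 0.82919 ≈ 0.7729

PN ≈ 0.773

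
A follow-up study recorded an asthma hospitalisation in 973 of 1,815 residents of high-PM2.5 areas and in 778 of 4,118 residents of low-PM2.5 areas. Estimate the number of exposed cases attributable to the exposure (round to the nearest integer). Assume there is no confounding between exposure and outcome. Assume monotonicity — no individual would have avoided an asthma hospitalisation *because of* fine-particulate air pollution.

p₁ = P(outcome | exposed) = 973/1815 = 0.53609
p₀ = P(outcome | unexposed) = 778/4118 = 0.18893
PN = (p₁ − p₀)/p₁ = (0.53609 − 0.18893) / 0.53609 ≈ 0.64758.
Attributable cases ≈ PN × (exposed cases) = 0.64758 × 973 ≈ 630.10.

about 630 cases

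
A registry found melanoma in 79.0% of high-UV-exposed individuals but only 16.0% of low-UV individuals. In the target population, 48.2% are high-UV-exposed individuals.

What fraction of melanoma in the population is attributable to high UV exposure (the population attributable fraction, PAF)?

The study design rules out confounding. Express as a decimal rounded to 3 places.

p₁ = 0.79, p₀ = 0.16.
Overall risk P(Y=1) = π·p₁ + (1−π)·p₀ = 0.482×0.79 + 0.518×0.16 = 0.46366.
Under exogeneity, PAF = [P(Y=1) − p₀] / P(Y=1).
PAF = (0.46366 − 0.16) / 0.46366 ≈ 0.6549

PAF ≈ 0.655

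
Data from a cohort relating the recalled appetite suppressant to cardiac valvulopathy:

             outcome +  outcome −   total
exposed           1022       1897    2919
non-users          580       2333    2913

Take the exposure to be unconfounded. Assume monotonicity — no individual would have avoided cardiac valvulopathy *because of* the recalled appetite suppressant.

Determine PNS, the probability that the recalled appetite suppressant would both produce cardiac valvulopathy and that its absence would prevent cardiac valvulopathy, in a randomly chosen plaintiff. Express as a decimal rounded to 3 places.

p₁ = P(outcome | exposed) = 1022/2919 = 0.35012
p₀ = P(outcome | unexposed) = 580/2913 = 0.19911
Under exogeneity and monotonicity, PNS = p₁ − p₀.
PNS = 0.35012 − 0.19911 = 0.15101

PNS ≈ 0.151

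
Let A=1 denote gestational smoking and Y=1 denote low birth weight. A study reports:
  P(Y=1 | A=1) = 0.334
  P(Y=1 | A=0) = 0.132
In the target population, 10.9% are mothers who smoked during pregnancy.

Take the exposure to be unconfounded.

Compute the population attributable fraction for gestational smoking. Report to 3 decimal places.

Let p₁ = 0.334, p₀ = 0.132.
Overall risk P(Y=1) = π·p₁ + (1−π)·p₀ = 0.109×0.334 + 0.891×0.132 = 0.15402.
Under exogeneity, PAF = [P(Y=1) − p₀] / P(Y=1).
PAF = (0.15402 − 0.132) / 0.15402 ≈ 0.1430

PAF ≈ 0.143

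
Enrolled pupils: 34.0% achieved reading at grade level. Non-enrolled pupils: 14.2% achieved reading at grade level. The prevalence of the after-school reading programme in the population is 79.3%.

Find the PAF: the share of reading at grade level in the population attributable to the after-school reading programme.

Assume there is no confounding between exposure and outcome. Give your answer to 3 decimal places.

p₁ = 0.34, p₀ = 0.142.
Overall risk P(Y=1) = π·p₁ + (1−π)·p₀ = 0.793×0.34 + 0.207×0.142 = 0.29901.
Under exogeneity, PAF = [P(Y=1) − p₀] / P(Y=1).
PAF = (0.29901 − 0.142) / 0.29901 ≈ 0.5251

PAF ≈ 0.525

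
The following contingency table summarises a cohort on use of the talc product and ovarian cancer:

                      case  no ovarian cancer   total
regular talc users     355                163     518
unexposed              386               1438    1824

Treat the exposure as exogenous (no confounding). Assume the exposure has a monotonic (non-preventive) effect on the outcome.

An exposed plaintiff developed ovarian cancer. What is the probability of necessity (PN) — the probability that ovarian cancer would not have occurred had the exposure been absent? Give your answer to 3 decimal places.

p₁ = P(outcome | exposed) = 355/518 = 0.68533
p₀ = P(outcome | unexposed) = 386/1824 = 0.21162
Under exogeneity and monotonicity, PN = (p₁ − p₀)/p₁.
PN = (0.68533 − 0.21162) / 0.68533 ≈ 0.6912

PN ≈ 0.691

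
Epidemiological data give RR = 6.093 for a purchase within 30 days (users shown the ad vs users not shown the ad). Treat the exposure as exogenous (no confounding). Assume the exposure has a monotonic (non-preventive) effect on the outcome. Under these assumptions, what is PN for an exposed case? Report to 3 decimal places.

Under exogeneity and monotonicity, PN = (RR − 1) / RR = 1 − 1/RR.
PN = (6.093 − 1) / 6.093 = 5.093 / 6.093 ≈ 0.8359

PN ≈ 0.836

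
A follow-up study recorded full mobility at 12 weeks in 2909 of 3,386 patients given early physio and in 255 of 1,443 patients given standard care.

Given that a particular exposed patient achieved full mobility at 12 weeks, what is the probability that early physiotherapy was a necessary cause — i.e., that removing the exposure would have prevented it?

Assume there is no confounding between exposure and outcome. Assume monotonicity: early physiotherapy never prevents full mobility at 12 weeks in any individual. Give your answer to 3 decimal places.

PN ≈ 0.794

p₁ = P(outcome | exposed) = 2909/3386 = 0.85913
p₀ = P(outcome | unexposed) = 255/1443 = 0.17672
Under exogeneity and monotonicity, PN = (p₁ − p₀) / p₁.
PN = (0.85913 − 0.17672) / 0.85913 = 0.68241 / 0.85913 ≈ 0.7943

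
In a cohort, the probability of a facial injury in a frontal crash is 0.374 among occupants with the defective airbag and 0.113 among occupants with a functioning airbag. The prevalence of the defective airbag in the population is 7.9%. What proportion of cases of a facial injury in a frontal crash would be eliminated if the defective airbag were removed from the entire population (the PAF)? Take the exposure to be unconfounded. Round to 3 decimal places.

PAF ≈ 0.154

Let p₁ = 0.374, p₀ = 0.113.
Overall risk P(Y=1) = π·p₁ + (1−π)·p₀ = 0.079×0.374 + 0.921×0.113 = 0.13362.
Under exogeneity, PAF = [P(Y=1) − p₀] / P(Y=1).
PAF = (0.13362 − 0.113) / 0.13362 ≈ 0.1543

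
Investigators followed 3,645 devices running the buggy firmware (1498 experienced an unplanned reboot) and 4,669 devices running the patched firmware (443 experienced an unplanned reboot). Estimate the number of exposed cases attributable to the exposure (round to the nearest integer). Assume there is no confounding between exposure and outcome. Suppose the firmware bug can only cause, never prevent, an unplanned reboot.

p₁ = P(outcome | exposed) = 1498/3645 = 0.41097
p₀ = P(outcome | unexposed) = 443/4669 = 0.094881
PN = (p₁ − p₀)/p₁ = (0.41097 − 0.094881) / 0.41097 ≈ 0.76913.
Attributable cases ≈ PN × (exposed cases) = 0.76913 × 1498 ≈ 1152.16.

about 1152 cases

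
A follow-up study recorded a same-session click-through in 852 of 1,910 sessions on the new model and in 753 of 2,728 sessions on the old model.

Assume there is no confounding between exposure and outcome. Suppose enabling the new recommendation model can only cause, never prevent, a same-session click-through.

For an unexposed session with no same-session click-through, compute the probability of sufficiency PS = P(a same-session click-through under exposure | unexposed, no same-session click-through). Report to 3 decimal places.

PS ≈ 0.235

p₁ = P(outcome | exposed) = 852/1910 = 0.44607
p₀ = P(outcome | unexposed) = 753/2728 = 0.27603
Under exogeneity and monotonicity, PS = (p₁ − p₀) / (1 − p₀).
PS = (0.44607 − 0.27603) / (1 − 0.27603) = 0.17005 / 0.72397 ≈ 0.2349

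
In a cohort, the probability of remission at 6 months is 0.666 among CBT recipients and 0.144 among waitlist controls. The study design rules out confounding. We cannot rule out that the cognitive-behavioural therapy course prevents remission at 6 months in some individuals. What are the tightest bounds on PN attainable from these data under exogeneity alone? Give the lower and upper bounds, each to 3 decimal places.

0.784 ≤ PN ≤ 1.000

Let p₁ = 0.666, p₀ = 0.144.
Under exogeneity alone the bounds on PN are max{0,(p₁−p₀)/p₁} ≤ PN ≤ min{1,(1−p₀)/p₁}.
  lower = (p₁ − p₀)/p₁ = 0.522 / 0.666 ≈ 0.7838
  upper = min{1, (1 − p₀)/p₁} = 0.856 / 0.666 ≈ 1.2853 → capped at 1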